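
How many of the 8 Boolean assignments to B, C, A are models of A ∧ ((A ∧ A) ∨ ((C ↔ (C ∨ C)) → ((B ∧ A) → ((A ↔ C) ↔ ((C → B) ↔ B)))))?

4

Initial set: {T (A ∧ ((A ∧ A) ∨ ((C ↔ (C ∨ C)) → ((B ∧ A) → ((A ↔ C) ↔ ((C → B) ↔ B))))))}.
T (A ∧ ((A ∧ A) ∨ ((C ↔ (C ∨ C)) → ((B ∧ A) → ((A ↔ C) ↔ ((C → B) ↔ B)))))): α-rule — add T A, T ((A ∧ A) ∨ ((C ↔ (C ∨ C)) → ((B ∧ A) → ((A ↔ C) ↔ ((C → B) ↔ B))))).
T ((A ∧ A) ∨ ((C ↔ (C ∨ C)) → ((B ∧ A) → ((A ↔ C) ↔ ((C → B) ↔ B))))): β-rule — branch into T (A ∧ A)  //  T ((C ↔ (C ∨ C)) → ((B ∧ A) → ((A ↔ C) ↔ ((C → B) ↔ B)))).
  branch 1 (add T (A ∧ A)):
    T (A ∧ A): α-rule — add T A, T A.
    ○ open, literals {A=true}.
  branch 2 (add T ((C ↔ (C ∨ C)) → ((B ∧ A) → ((A ↔ C) ↔ ((C → B) ↔ B))))):
    T ((C ↔ (C ∨ C)) → ((B ∧ A) → ((A ↔ C) ↔ ((C → B) ↔ B)))): β-rule — branch into F (C ↔ (C ∨ C))  //  T ((B ∧ A) → ((A ↔ C) ↔ ((C → B) ↔ B))).
      branch 2.1 (add F (C ↔ (C ∨ C))):
        F (C ↔ (C ∨ C)): β-rule — branch into T C, F (C ∨ C)  //  F C, T (C ∨ C).
          branch 2.1.1 (add T C, F (C ∨ C)):
            F (C ∨ C): α-rule — add F C, F C.
            × closes — contains both C and ¬C.
          branch 2.1.2 (add F C, T (C ∨ C)):
            T (C ∨ C): β-rule — branch into T C  //  T C.
              branch 2.1.2.1 (add T C):
                × closes — contains both C and ¬C.
              branch 2.1.2.2 (add T C):
                × closes — contains both C and ¬C.
      branch 2.2 (add T ((B ∧ A) → ((A ↔ C) ↔ ((C → B) ↔ B)))):
        T ((B ∧ A) → ((A ↔ C) ↔ ((C → B) ↔ B))): β-rule — branch into F (B ∧ A)  //  T ((A ↔ C) ↔ ((C → B) ↔ B)).
          branch 2.2.1 (add F (B ∧ A)):
            F (B ∧ A): β-rule — branch into F B  //  F A.
              branch 2.2.1.1 (add F B):
                ○ open, literals {A=true, B=false}.
              branch 2.2.1.2 (add F A):
                × closes — contains both A and ¬A.
          branch 2.2.2 (add T ((A ↔ C) ↔ ((C → B) ↔ B))):
            T ((A ↔ C) ↔ ((C → B) ↔ B)): β-rule — branch into T (A ↔ C), T ((C → B) ↔ B)  //  F (A ↔ C), F ((C → B) ↔ B).
              branch 2.2.2.1 (add T (A ↔ C), T ((C → B) ↔ B)):
                T (A ↔ C): β-rule — branch into T A, T C  //  F A, F C.
                  branch 2.2.2.1.1 (add T A, T C):
                    T ((C → B) ↔ B): β-rule — branch into T (C → B), T B  //  F (C → B), F B.
                      branch 2.2.2.1.1.1 (add T (C → B), T B):
                        T (C → B): β-rule — branch into F C  //  T B.
                          branch 2.2.2.1.1.1.1 (add F C):
                            × closes — contains both C and ¬C.
                          branch 2.2.2.1.1.1.2 (add T B):
                            ○ open, literals {A=true, B=true, C=true}.
                      branch 2.2.2.1.1.2 (add F (C → B), F B):
                        F (C → B): α-rule — add T C, F B.
                        ○ open, literals {A=true, B=false, C=true}.
                  branch 2.2.2.1.2 (add F A, F C):
                    × closes — contains both A and ¬A.
              branch 2.2.2.2 (add F (A ↔ C), F ((C → B) ↔ B)):
                F (A ↔ C): β-rule — branch into T A, F C  //  F A, T C.
                  branch 2.2.2.2.1 (add T A, F C):
                    F ((C → B) ↔ B): β-rule — branch into T (C → B), F B  //  F (C → B), T B.
                      branch 2.2.2.2.1.1 (add T (C → B), F B):
                        T (C → B): β-rule — branch into F C  //  T B.
                          branch 2.2.2.2.1.1.1 (add F C):
                            ○ open, literals {A=true, B=false, C=false}.
                          branch 2.2.2.2.1.1.2 (add T B):
                            × closes — contains both B and ¬B.
                      branch 2.2.2.2.1.2 (add F (C → B), T B):
                        F (C → B): α-rule — add T C, F B.
                        × closes — contains both C and ¬C.
                  branch 2.2.2.2.2 (add F A, T C):
                    × closes — contains both A and ¬A.
9 branches closed, 5 open.
Each open branch fixes some atoms; the unmentioned ones are free. Counting distinct full assignments: branch {A=true} (B, C) contributes 4 new; branch {A=true, B=false} (C) contributes 0 new; branch {A=true, B=true, C=true} (none free) contributes 0 new; branch {A=true, B=false, C=true} (none free) contributes 0 new; branch {A=true, B=false, C=false} (none free) contributes 0 new. Total: 4.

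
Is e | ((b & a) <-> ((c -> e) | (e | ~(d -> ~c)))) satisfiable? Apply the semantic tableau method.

Initial set: {(e | ((b & a) <-> ((c -> e) | (e | ~(d -> ~c)))))}.
(e | ((b & a) <-> ((c -> e) | (e | ~(d -> ~c))))): β-rule — branch into e  //  ((b & a) <-> ((c -> e) | (e | ~(d -> ~c)))).
  branch 1 (add e):
    ○ open, literals {e=true}.
  branch 2 (add ((b & a) <-> ((c -> e) | (e | ~(d -> ~c))))):
    ((b & a) <-> ((c -> e) | (e | ~(d -> ~c)))): β-rule — branch into (b & a), ((c -> e) | (e | ~(d -> ~c)))  //  ~(b & a), ~((c -> e) | (e | ~(d -> ~c))).
      branch 2.1 (add (b & a), ((c -> e) | (e | ~(d -> ~c)))):
        (b & a): α-rule — add b, a.
        ((c -> e) | (e | ~(d -> ~c))): β-rule — branch into (c -> e)  //  (e | ~(d -> ~c)).
          branch 2.1.1 (add (c -> e)):
            (c -> e): β-rule — branch into ~c  //  e.
              branch 2.1.1.1 (add ~c):
                ○ open, literals {a=true, b=true, c=false}.
              branch 2.1.1.2 (add e):
                ○ open, literals {a=true, b=true, e=true}.
          branch 2.1.2 (add (e | ~(d -> ~c))):
            (e | ~(d -> ~c)): β-rule — branch into e  //  ~(d -> ~c).
              branch 2.1.2.1 (add e):
                ○ open, literals {a=true, b=true, e=true}.
              branch 2.1.2.2 (add ~(d -> ~c)):
                ~(d -> ~c): α-rule — add d, ~~c.
                ○ open, literals {a=true, b=true, c=true, d=true}.
      branch 2.2 (add ~(b & a), ~((c -> e) | (e | ~(d -> ~c)))):
        ~((c -> e) | (e | ~(d -> ~c))): α-rule — add ~(c -> e), ~(e | ~(d -> ~c)).
        ~(c -> e): α-rule — add c, ~e.
        ~(e | ~(d -> ~c)): α-rule — add ~e, ~~(d -> ~c).
        ~(b & a): β-rule — branch into ~b  //  ~a.
          branch 2.2.1 (add ~b):
            ~~(d -> ~c): β-rule — branch into ~d  //  ~c.
              branch 2.2.1.1 (add ~d):
                ○ open, literals {b=false, c=true, d=false, e=false}.
              branch 2.2.1.2 (add ~c):
                × closes — contains both c and ~c.
          branch 2.2.2 (add ~a):
            ~~(d -> ~c): β-rule — branch into ~d  //  ~c.
              branch 2.2.2.1 (add ~d):
                ○ open, literals {a=false, c=true, d=false, e=false}.
              branch 2.2.2.2 (add ~c):
                × closes — contains both c and ~c.
2 branches closed, 7 open.
An open branch gives a satisfying assignment: e=true.

Satisfiable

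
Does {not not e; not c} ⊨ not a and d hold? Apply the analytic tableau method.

No

Initial set: {not not e; not c; not (not a and d)}.
not not e: drop double negation, giving e.
not (not a and d): β-rule — branch into not not a  //  not d.
  branch 1 (add not not a):
    ○ open, literals {a=T, c=F, e=T}.
  branch 2 (add not d):
    ○ open, literals {c=F, d=F, e=T}.
0 branches closed, 2 open.
An open branch gives a countermodel: a=T, c=F, e=T (unmentioned atoms arbitrary); the premises hold there but the conclusion fails.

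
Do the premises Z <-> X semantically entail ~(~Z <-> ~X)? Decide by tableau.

No

Initial set: {(Z <-> X); ~~(~Z <-> ~X)}.
(Z <-> X): β-rule — branch into Z, X  //  ~Z, ~X.
  branch 1 (add Z, X):
    ~~(~Z <-> ~X): β-rule — branch into ~Z, ~X  //  ~~Z, ~~X.
      branch 1.1 (add ~Z, ~X):
        × closes — contains both Z and ~Z.
      branch 1.2 (add ~~Z, ~~X):
        ○ open, literals {X=true, Z=true}.
  branch 2 (add ~Z, ~X):
    ~~(~Z <-> ~X): β-rule — branch into ~Z, ~X  //  ~~Z, ~~X.
      branch 2.1 (add ~Z, ~X):
        ○ open, literals {X=false, Z=false}.
      branch 2.2 (add ~~Z, ~~X):
        × closes — contains both Z and ~Z.
2 branches closed, 2 open.
An open branch gives a countermodel: X=true, Z=true (unmentioned atoms arbitrary); the premises hold there but the conclusion fails.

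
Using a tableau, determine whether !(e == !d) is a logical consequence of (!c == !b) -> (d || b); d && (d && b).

Initial set: {((!c == !b) -> (d || b)); (d && (d && b)); !!(e == !d)}.
(d && (d && b)): α-rule — add d, (d && b).
(d && b): α-rule — add d, b.
((!c == !b) -> (d || b)): β-rule — branch into !(!c == !b)  //  (d || b).
  branch 1 (add !(!c == !b)):
    !!(e == !d): β-rule — branch into e, !d  //  !e, !!d.
      branch 1.1 (add e, !d):
        × closes — contains both d and !d.
      branch 1.2 (add !e, !!d):
        !(!c == !b): β-rule — branch into !c, !!b  //  !!c, !b.
          branch 1.2.1 (add !c, !!b):
            ○ open, literals {b=true, c=false, d=true, e=false}.
          branch 1.2.2 (add !!c, !b):
            × closes — contains both b and !b.
  branch 2 (add (d || b)):
    !!(e == !d): β-rule — branch into e, !d  //  !e, !!d.
      branch 2.1 (add e, !d):
        × closes — contains both d and !d.
      branch 2.2 (add !e, !!d):
        (d || b): β-rule — branch into d  //  b.
          branch 2.2.1 (add d):
            ○ open, literals {b=true, d=true, e=false}.
          branch 2.2.2 (add b):
            ○ open, literals {b=true, d=true, e=false}.
3 branches closed, 3 open.
An open branch gives a countermodel: b=true, c=false, d=true, e=false (unmentioned atoms arbitrary); the premises hold there but the conclusion fails.

No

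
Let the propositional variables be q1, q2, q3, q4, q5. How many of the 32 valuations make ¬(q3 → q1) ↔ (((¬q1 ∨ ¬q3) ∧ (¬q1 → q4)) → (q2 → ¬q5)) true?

10

Initial set: {(¬(q3 → q1) ↔ (((¬q1 ∨ ¬q3) ∧ (¬q1 → q4)) → (q2 → ¬q5)))}.
(¬(q3 → q1) ↔ (((¬q1 ∨ ¬q3) ∧ (¬q1 → q4)) → (q2 → ¬q5))): β-rule — branch into ¬(q3 → q1), (((¬q1 ∨ ¬q3) ∧ (¬q1 → q4)) → (q2 → ¬q5))  //  ¬¬(q3 → q1), ¬(((¬q1 ∨ ¬q3) ∧ (¬q1 → q4)) → (q2 → ¬q5)).
  branch 1 (add ¬(q3 → q1), (((¬q1 ∨ ¬q3) ∧ (¬q1 → q4)) → (q2 → ¬q5))):
    ¬(q3 → q1): α-rule — add q3, ¬q1.
    (((¬q1 ∨ ¬q3) ∧ (¬q1 → q4)) → (q2 → ¬q5)): β-rule — branch into ¬((¬q1 ∨ ¬q3) ∧ (¬q1 → q4))  //  (q2 → ¬q5).
      branch 1.1 (add ¬((¬q1 ∨ ¬q3) ∧ (¬q1 → q4))):
        ¬((¬q1 ∨ ¬q3) ∧ (¬q1 → q4)): β-rule — branch into ¬(¬q1 ∨ ¬q3)  //  ¬(¬q1 → q4).
          branch 1.1.1 (add ¬(¬q1 ∨ ¬q3)):
            ¬(¬q1 ∨ ¬q3): α-rule — add ¬¬q1, ¬¬q3.
            × closes — contains both q1 and ¬q1.
          branch 1.1.2 (add ¬(¬q1 → q4)):
            ¬(¬q1 → q4): α-rule — add ¬q1, ¬q4.
            ○ open, literals {q1=0, q3=1, q4=0}.
      branch 1.2 (add (q2 → ¬q5)):
        (q2 → ¬q5): β-rule — branch into ¬q2  //  ¬q5.
          branch 1.2.1 (add ¬q2):
            ○ open, literals {q1=0, q2=0, q3=1}.
          branch 1.2.2 (add ¬q5):
            ○ open, literals {q1=0, q3=1, q5=0}.
  branch 2 (add ¬¬(q3 → q1), ¬(((¬q1 ∨ ¬q3) ∧ (¬q1 → q4)) → (q2 → ¬q5))):
    ¬(((¬q1 ∨ ¬q3) ∧ (¬q1 → q4)) → (q2 → ¬q5)): α-rule — add ((¬q1 ∨ ¬q3) ∧ (¬q1 → q4)), ¬(q2 → ¬q5).
    ((¬q1 ∨ ¬q3) ∧ (¬q1 → q4)): α-rule — add (¬q1 ∨ ¬q3), (¬q1 → q4).
    ¬(q2 → ¬q5): α-rule — add q2, ¬¬q5.
    ¬¬(q3 → q1): β-rule — branch into ¬q3  //  q1.
      branch 2.1 (add ¬q3):
        (¬q1 ∨ ¬q3): β-rule — branch into ¬q1  //  ¬q3.
          branch 2.1.1 (add ¬q1):
            (¬q1 → q4): β-rule — branch into ¬¬q1  //  q4.
              branch 2.1.1.1 (add ¬¬q1):
                × closes — contains both q1 and ¬q1.
              branch 2.1.1.2 (add q4):
                ○ open, literals {q1=0, q2=1, q3=0, q4=1, q5=1}.
          branch 2.1.2 (add ¬q3):
            (¬q1 → q4): β-rule — branch into ¬¬q1  //  q4.
              branch 2.1.2.1 (add ¬¬q1):
                ○ open, literals {q1=1, q2=1, q3=0, q5=1}.
              branch 2.1.2.2 (add q4):
                ○ open, literals {q2=1, q3=0, q4=1, q5=1}.
      branch 2.2 (add q1):
        (¬q1 ∨ ¬q3): β-rule — branch into ¬q1  //  ¬q3.
          branch 2.2.1 (add ¬q1):
            × closes — contains both q1 and ¬q1.
          branch 2.2.2 (add ¬q3):
            (¬q1 → q4): β-rule — branch into ¬¬q1  //  q4.
              branch 2.2.2.1 (add ¬¬q1):
                ○ open, literals {q1=1, q2=1, q3=0, q5=1}.
              branch 2.2.2.2 (add q4):
                ○ open, literals {q1=1, q2=1, q3=0, q4=1, q5=1}.
3 branches closed, 8 open.
Each open branch fixes some atoms; the unmentioned ones are free. Counting distinct full assignments: branch {q1=0, q3=1, q4=0} (q2, q5) contributes 4 new; branch {q1=0, q2=0, q3=1} (q4, q5) contributes 2 new; branch {q1=0, q3=1, q5=0} (q2, q4) contributes 1 new; branch {q1=0, q2=1, q3=0, q4=1, q5=1} (none free) contributes 1 new; branch {q1=1, q2=1, q3=0, q5=1} (q4) contributes 2 new; branch {q2=1, q3=0, q4=1, q5=1} (q1) contributes 0 new; branch {q1=1, q2=1, q3=0, q5=1} (q4) contributes 0 new; branch {q1=1, q2=1, q3=0, q4=1, q5=1} (none free) contributes 0 new. Total: 10.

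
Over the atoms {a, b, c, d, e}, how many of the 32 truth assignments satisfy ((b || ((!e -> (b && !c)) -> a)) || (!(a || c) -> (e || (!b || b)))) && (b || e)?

Initial set: {(((b || ((!e -> (b && !c)) -> a)) || (!(a || c) -> (e || (!b || b)))) && (b || e))}.
(((b || ((!e -> (b && !c)) -> a)) || (!(a || c) -> (e || (!b || b)))) && (b || e)): α-rule — add ((b || ((!e -> (b && !c)) -> a)) || (!(a || c) -> (e || (!b || b)))), (b || e).
((b || ((!e -> (b && !c)) -> a)) || (!(a || c) -> (e || (!b || b)))): β-rule — branch into (b || ((!e -> (b && !c)) -> a))  //  (!(a || c) -> (e || (!b || b))).
  branch 1 (add (b || ((!e -> (b && !c)) -> a))):
    (b || e): β-rule — branch into b  //  e.
      branch 1.1 (add b):
        (b || ((!e -> (b && !c)) -> a)): β-rule — branch into b  //  ((!e -> (b && !c)) -> a).
          branch 1.1.1 (add b):
            ○ open, literals {b=T}.
          branch 1.1.2 (add ((!e -> (b && !c)) -> a)):
            ((!e -> (b && !c)) -> a): β-rule — branch into !(!e -> (b && !c))  //  a.
              branch 1.1.2.1 (add !(!e -> (b && !c))):
                !(!e -> (b && !c)): α-rule — add !e, !(b && !c).
                !(b && !c): β-rule — branch into !b  //  !!c.
                  branch 1.1.2.1.1 (add !b):
                    × closes — contains both b and !b.
                  branch 1.1.2.1.2 (add !!c):
                    ○ open, literals {b=T, c=T, e=F}.
              branch 1.1.2.2 (add a):
                ○ open, literals {a=T, b=T}.
      branch 1.2 (add e):
        (b || ((!e -> (b && !c)) -> a)): β-rule — branch into b  //  ((!e -> (b && !c)) -> a).
          branch 1.2.1 (add b):
            ○ open, literals {b=T, e=T}.
          branch 1.2.2 (add ((!e -> (b && !c)) -> a)):
            ((!e -> (b && !c)) -> a): β-rule — branch into !(!e -> (b && !c))  //  a.
              branch 1.2.2.1 (add !(!e -> (b && !c))):
                !(!e -> (b && !c)): α-rule — add !e, !(b && !c).
                × closes — contains both e and !e.
              branch 1.2.2.2 (add a):
                ○ open, literals {a=T, e=T}.
  branch 2 (add (!(a || c) -> (e || (!b || b)))):
    (b || e): β-rule — branch into b  //  e.
      branch 2.1 (add b):
        (!(a || c) -> (e || (!b || b))): β-rule — branch into !!(a || c)  //  (e || (!b || b)).
          branch 2.1.1 (add !!(a || c)):
            !!(a || c): β-rule — branch into a  //  c.
              branch 2.1.1.1 (add a):
                ○ open, literals {a=T, b=T}.
              branch 2.1.1.2 (add c):
                ○ open, literals {b=T, c=T}.
          branch 2.1.2 (add (e || (!b || b))):
            (e || (!b || b)): β-rule — branch into e  //  (!b || b).
              branch 2.1.2.1 (add e):
                ○ open, literals {b=T, e=T}.
              branch 2.1.2.2 (add (!b || b)):
                (!b || b): β-rule — branch into !b  //  b.
                  branch 2.1.2.2.1 (add !b):
                    × closes — contains both b and !b.
                  branch 2.1.2.2.2 (add b):
                    ○ open, literals {b=T}.
      branch 2.2 (add e):
        (!(a || c) -> (e || (!b || b))): β-rule — branch into !!(a || c)  //  (e || (!b || b)).
          branch 2.2.1 (add !!(a || c)):
            !!(a || c): β-rule — branch into a  //  c.
              branch 2.2.1.1 (add a):
                ○ open, literals {a=T, e=T}.
              branch 2.2.1.2 (add c):
                ○ open, literals {c=T, e=T}.
          branch 2.2.2 (add (e || (!b || b))):
            (e || (!b || b)): β-rule — branch into e  //  (!b || b).
              branch 2.2.2.1 (add e):
                ○ open, literals {e=T}.
              branch 2.2.2.2 (add (!b || b)):
                (!b || b): β-rule — branch into !b  //  b.
                  branch 2.2.2.2.1 (add !b):
                    ○ open, literals {b=F, e=T}.
                  branch 2.2.2.2.2 (add b):
                    ○ open, literals {b=T, e=T}.
3 branches closed, 14 open.
Each open branch fixes some atoms; the unmentioned ones are free. Counting distinct full assignments: branch {b=T} (a, c, d, e) contributes 16 new; branch {b=T, c=T, e=F} (a, d) contributes 0 new; branch {a=T, b=T} (c, d, e) contributes 0 new; branch {b=T, e=T} (a, c, d) contributes 0 new; branch {a=T, e=T} (b, c, d) contributes 4 new; branch {a=T, b=T} (c, d, e) contributes 0 new; branch {b=T, c=T} (a, d, e) contributes 0 new; branch {b=T, e=T} (a, c, d) contributes 0 new; branch {b=T} (a, c, d, e) contributes 0 new; branch {a=T, e=T} (b, c, d) contributes 0 new; branch {c=T, e=T} (a, b, d) contributes 2 new; branch {e=T} (a, b, c, d) contributes 2 new; branch {b=F, e=T} (a, c, d) contributes 0 new; branch {b=T, e=T} (a, c, d) contributes 0 new. Total: 24.

24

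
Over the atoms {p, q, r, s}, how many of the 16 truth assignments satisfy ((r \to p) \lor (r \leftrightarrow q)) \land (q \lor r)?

Initial set: {(((r \to p) \lor (r \leftrightarrow q)) \land (q \lor r))}.
(((r \to p) \lor (r \leftrightarrow q)) \land (q \lor r)): α-rule — add ((r \to p) \lor (r \leftrightarrow q)), (q \lor r).
((r \to p) \lor (r \leftrightarrow q)): β-rule — branch into (r \to p)  //  (r \leftrightarrow q).
  branch 1 (add (r \to p)):
    (q \lor r): β-rule — branch into q  //  r.
      branch 1.1 (add q):
        (r \to p): β-rule — branch into \lnot r  //  p.
          branch 1.1.1 (add \lnot r):
            ○ open, literals {q=true, r=false}.
          branch 1.1.2 (add p):
            ○ open, literals {p=true, q=true}.
      branch 1.2 (add r):
        (r \to p): β-rule — branch into \lnot r  //  p.
          branch 1.2.1 (add \lnot r):
            × closes — contains both r and \lnot r.
          branch 1.2.2 (add p):
            ○ open, literals {p=true, r=true}.
  branch 2 (add (r \leftrightarrow q)):
    (q \lor r): β-rule — branch into q  //  r.
      branch 2.1 (add q):
        (r \leftrightarrow q): β-rule — branch into r, q  //  \lnot r, \lnot q.
          branch 2.1.1 (add r, q):
            ○ open, literals {q=true, r=true}.
          branch 2.1.2 (add \lnot r, \lnot q):
            × closes — contains both q and \lnot q.
      branch 2.2 (add r):
        (r \leftrightarrow q): β-rule — branch into r, q  //  \lnot r, \lnot q.
          branch 2.2.1 (add r, q):
            ○ open, literals {q=true, r=true}.
          branch 2.2.2 (add \lnot r, \lnot q):
            × closes — contains both r and \lnot r.
3 branches closed, 5 open.
Each open branch fixes some atoms; the unmentioned ones are free. Counting distinct full assignments: branch {q=true, r=false} (p, s) contributes 4 new; branch {p=true, q=true} (r, s) contributes 2 new; branch {p=true, r=true} (q, s) contributes 2 new; branch {q=true, r=true} (p, s) contributes 2 new; branch {q=true, r=true} (p, s) contributes 0 new. Total: 10.

10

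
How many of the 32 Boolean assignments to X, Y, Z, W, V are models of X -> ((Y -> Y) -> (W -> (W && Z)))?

Initial set: {T (X -> ((Y -> Y) -> (W -> (W && Z))))}.
T (X -> ((Y -> Y) -> (W -> (W && Z)))): β-rule — branch into F X  //  T ((Y -> Y) -> (W -> (W && Z))).
  branch 1 (add F X):
    ○ open, literals {X=0}.
  branch 2 (add T ((Y -> Y) -> (W -> (W && Z)))):
    T ((Y -> Y) -> (W -> (W && Z))): β-rule — branch into F (Y -> Y)  //  T (W -> (W && Z)).
      branch 2.1 (add F (Y -> Y)):
        F (Y -> Y): α-rule — add T Y, F Y.
        × closes — contains both Y and !Y.
      branch 2.2 (add T (W -> (W && Z))):
        T (W -> (W && Z)): β-rule — branch into F W  //  T (W && Z).
          branch 2.2.1 (add F W):
            ○ open, literals {W=0}.
          branch 2.2.2 (add T (W && Z)):
            T (W && Z): α-rule — add T W, T Z.
            ○ open, literals {W=1, Z=1}.
1 branch closed, 3 open.
Each open branch fixes some atoms; the unmentioned ones are free. Counting distinct full assignments: branch {X=0} (Y, Z, W, V) contributes 16 new; branch {W=0} (X, Y, Z, V) contributes 8 new; branch {W=1, Z=1} (X, Y, V) contributes 4 new. Total: 28.

28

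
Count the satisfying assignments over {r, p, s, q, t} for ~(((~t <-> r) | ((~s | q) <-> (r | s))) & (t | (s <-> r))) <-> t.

6

Initial set: {(~(((~t <-> r) | ((~s | q) <-> (r | s))) & (t | (s <-> r))) <-> t)}.
(~(((~t <-> r) | ((~s | q) <-> (r | s))) & (t | (s <-> r))) <-> t): β-rule — branch into ~(((~t <-> r) | ((~s | q) <-> (r | s))) & (t | (s <-> r))), t  //  ~~(((~t <-> r) | ((~s | q) <-> (r | s))) & (t | (s <-> r))), ~t.
  branch 1 (add ~(((~t <-> r) | ((~s | q) <-> (r | s))) & (t | (s <-> r))), t):
    ~(((~t <-> r) | ((~s | q) <-> (r | s))) & (t | (s <-> r))): β-rule — branch into ~((~t <-> r) | ((~s | q) <-> (r | s)))  //  ~(t | (s <-> r)).
      branch 1.1 (add ~((~t <-> r) | ((~s | q) <-> (r | s)))):
        ~((~t <-> r) | ((~s | q) <-> (r | s))): α-rule — add ~(~t <-> r), ~((~s | q) <-> (r | s)).
        ~(~t <-> r): β-rule — branch into ~t, ~r  //  ~~t, r.
          branch 1.1.1 (add ~t, ~r):
            × closes — contains both t and ~t.
          branch 1.1.2 (add ~~t, r):
            ~((~s | q) <-> (r | s)): β-rule — branch into (~s | q), ~(r | s)  //  ~(~s | q), (r | s).
              branch 1.1.2.1 (add (~s | q), ~(r | s)):
                ~(r | s): α-rule — add ~r, ~s.
                × closes — contains both r and ~r.
              branch 1.1.2.2 (add ~(~s | q), (r | s)):
                ~(~s | q): α-rule — add ~~s, ~q.
                (r | s): β-rule — branch into r  //  s.
                  branch 1.1.2.2.1 (add r):
                    ○ open, literals {q=0, r=1, s=1, t=1}.
                  branch 1.1.2.2.2 (add s):
                    ○ open, literals {q=0, r=1, s=1, t=1}.
      branch 1.2 (add ~(t | (s <-> r))):
        ~(t | (s <-> r)): α-rule — add ~t, ~(s <-> r).
        × closes — contains both t and ~t.
  branch 2 (add ~~(((~t <-> r) | ((~s | q) <-> (r | s))) & (t | (s <-> r))), ~t):
    ~~(((~t <-> r) | ((~s | q) <-> (r | s))) & (t | (s <-> r))): α-rule — add ((~t <-> r) | ((~s | q) <-> (r | s))), (t | (s <-> r)).
    ((~t <-> r) | ((~s | q) <-> (r | s))): β-rule — branch into (~t <-> r)  //  ((~s | q) <-> (r | s)).
      branch 2.1 (add (~t <-> r)):
        (t | (s <-> r)): β-rule — branch into t  //  (s <-> r).
          branch 2.1.1 (add t):
            × closes — contains both t and ~t.
          branch 2.1.2 (add (s <-> r)):
            (~t <-> r): β-rule — branch into ~t, r  //  ~~t, ~r.
              branch 2.1.2.1 (add ~t, r):
                (s <-> r): β-rule — branch into s, r  //  ~s, ~r.
                  branch 2.1.2.1.1 (add s, r):
                    ○ open, literals {r=1, s=1, t=0}.
                  branch 2.1.2.1.2 (add ~s, ~r):
                    × closes — contains both r and ~r.
              branch 2.1.2.2 (add ~~t, ~r):
                × closes — contains both t and ~t.
      branch 2.2 (add ((~s | q) <-> (r | s))):
        (t | (s <-> r)): β-rule — branch into t  //  (s <-> r).
          branch 2.2.1 (add t):
            × closes — contains both t and ~t.
          branch 2.2.2 (add (s <-> r)):
            ((~s | q) <-> (r | s)): β-rule — branch into (~s | q), (r | s)  //  ~(~s | q), ~(r | s).
              branch 2.2.2.1 (add (~s | q), (r | s)):
                (s <-> r): β-rule — branch into s, r  //  ~s, ~r.
                  branch 2.2.2.1.1 (add s, r):
                    (~s | q): β-rule — branch into ~s  //  q.
                      branch 2.2.2.1.1.1 (add ~s):
                        × closes — contains both s and ~s.
                      branch 2.2.2.1.1.2 (add q):
                        (r | s): β-rule — branch into r  //  s.
                          branch 2.2.2.1.1.2.1 (add r):
                            ○ open, literals {q=1, r=1, s=1, t=0}.
                          branch 2.2.2.1.1.2.2 (add s):
                            ○ open, literals {q=1, r=1, s=1, t=0}.
                  branch 2.2.2.1.2 (add ~s, ~r):
                    (~s | q): β-rule — branch into ~s  //  q.
                      branch 2.2.2.1.2.1 (add ~s):
                        (r | s): β-rule — branch into r  //  s.
                          branch 2.2.2.1.2.1.1 (add r):
                            × closes — contains both r and ~r.
                          branch 2.2.2.1.2.1.2 (add s):
                            × closes — contains both s and ~s.
                      branch 2.2.2.1.2.2 (add q):
                        (r | s): β-rule — branch into r  //  s.
                          branch 2.2.2.1.2.2.1 (add r):
                            × closes — contains both r and ~r.
                          branch 2.2.2.1.2.2.2 (add s):
                            × closes — contains both s and ~s.
              branch 2.2.2.2 (add ~(~s | q), ~(r | s)):
                ~(~s | q): α-rule — add ~~s, ~q.
                ~(r | s): α-rule — add ~r, ~s.
                × closes — contains both s and ~s.
13 branches closed, 5 open.
Each open branch fixes some atoms; the unmentioned ones are free. Counting distinct full assignments: branch {q=0, r=1, s=1, t=1} (p) contributes 2 new; branch {q=0, r=1, s=1, t=1} (p) contributes 0 new; branch {r=1, s=1, t=0} (p, q) contributes 4 new; branch {q=1, r=1, s=1, t=0} (p) contributes 0 new; branch {q=1, r=1, s=1, t=0} (p) contributes 0 new. Total: 6.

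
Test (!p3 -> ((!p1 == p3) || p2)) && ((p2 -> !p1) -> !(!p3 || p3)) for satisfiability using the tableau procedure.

Initial set: {((!p3 -> ((!p1 == p3) || p2)) && ((p2 -> !p1) -> !(!p3 || p3)))}.
((!p3 -> ((!p1 == p3) || p2)) && ((p2 -> !p1) -> !(!p3 || p3))): α-rule — add (!p3 -> ((!p1 == p3) || p2)), ((p2 -> !p1) -> !(!p3 || p3)).
(!p3 -> ((!p1 == p3) || p2)): β-rule — branch into !!p3  //  ((!p1 == p3) || p2).
  branch 1 (add !!p3):
    ((p2 -> !p1) -> !(!p3 || p3)): β-rule — branch into !(p2 -> !p1)  //  !(!p3 || p3).
      branch 1.1 (add !(p2 -> !p1)):
        !(p2 -> !p1): α-rule — add p2, !!p1.
        ○ open, literals {p1=T, p2=T, p3=T}.
      branch 1.2 (add !(!p3 || p3)):
        !(!p3 || p3): α-rule — add !!p3, !p3.
        × closes — contains both p3 and !p3.
  branch 2 (add ((!p1 == p3) || p2)):
    ((p2 -> !p1) -> !(!p3 || p3)): β-rule — branch into !(p2 -> !p1)  //  !(!p3 || p3).
      branch 2.1 (add !(p2 -> !p1)):
        !(p2 -> !p1): α-rule — add p2, !!p1.
        ((!p1 == p3) || p2): β-rule — branch into (!p1 == p3)  //  p2.
          branch 2.1.1 (add (!p1 == p3)):
            (!p1 == p3): β-rule — branch into !p1, p3  //  !!p1, !p3.
              branch 2.1.1.1 (add !p1, p3):
                × closes — contains both p1 and !p1.
              branch 2.1.1.2 (add !!p1, !p3):
                ○ open, literals {p1=T, p2=T, p3=F}.
          branch 2.1.2 (add p2):
            ○ open, literals {p1=T, p2=T}.
      branch 2.2 (add !(!p3 || p3)):
        !(!p3 || p3): α-rule — add !!p3, !p3.
        × closes — contains both p3 and !p3.
3 branches closed, 3 open.
An open branch gives a satisfying assignment: p1=T, p2=T, p3=T.

Satisfiable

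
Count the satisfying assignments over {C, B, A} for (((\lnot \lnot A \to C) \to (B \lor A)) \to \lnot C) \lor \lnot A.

6

Initial set: {((((\lnot \lnot A \to C) \to (B \lor A)) \to \lnot C) \lor \lnot A)}.
((((\lnot \lnot A \to C) \to (B \lor A)) \to \lnot C) \lor \lnot A): β-rule — branch into (((\lnot \lnot A \to C) \to (B \lor A)) \to \lnot C)  //  \lnot A.
  branch 1 (add (((\lnot \lnot A \to C) \to (B \lor A)) \to \lnot C)):
    (((\lnot \lnot A \to C) \to (B \lor A)) \to \lnot C): β-rule — branch into \lnot ((\lnot \lnot A \to C) \to (B \lor A))  //  \lnot C.
      branch 1.1 (add \lnot ((\lnot \lnot A \to C) \to (B \lor A))):
        \lnot ((\lnot \lnot A \to C) \to (B \lor A)): α-rule — add (\lnot \lnot A \to C), \lnot (B \lor A).
        \lnot (B \lor A): α-rule — add \lnot B, \lnot A.
        (\lnot \lnot A \to C): β-rule — branch into \lnot \lnot \lnot A  //  C.
          branch 1.1.1 (add \lnot \lnot \lnot A):
            \lnot \lnot \lnot A: drop double negation, giving \lnot A.
            ○ open, literals {A=0, B=0}.
          branch 1.1.2 (add C):
            ○ open, literals {A=0, B=0, C=1}.
      branch 1.2 (add \lnot C):
        ○ open, literals {C=0}.
  branch 2 (add \lnot A):
    ○ open, literals {A=0}.
0 branches closed, 4 open.
Each open branch fixes some atoms; the unmentioned ones are free. Counting distinct full assignments: branch {A=0, B=0} (C) contributes 2 new; branch {A=0, B=0, C=1} (none free) contributes 0 new; branch {C=0} (B, A) contributes 3 new; branch {A=0} (C, B) contributes 1 new. Total: 6.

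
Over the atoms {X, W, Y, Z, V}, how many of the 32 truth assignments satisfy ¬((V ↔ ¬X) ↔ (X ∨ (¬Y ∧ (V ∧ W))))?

14

Initial set: {¬((V ↔ ¬X) ↔ (X ∨ (¬Y ∧ (V ∧ W))))}.
¬((V ↔ ¬X) ↔ (X ∨ (¬Y ∧ (V ∧ W)))): β-rule — branch into (V ↔ ¬X), ¬(X ∨ (¬Y ∧ (V ∧ W)))  //  ¬(V ↔ ¬X), (X ∨ (¬Y ∧ (V ∧ W))).
  branch 1 (add (V ↔ ¬X), ¬(X ∨ (¬Y ∧ (V ∧ W)))):
    ¬(X ∨ (¬Y ∧ (V ∧ W))): α-rule — add ¬X, ¬(¬Y ∧ (V ∧ W)).
    (V ↔ ¬X): β-rule — branch into V, ¬X  //  ¬V, ¬¬X.
      branch 1.1 (add V, ¬X):
        ¬(¬Y ∧ (V ∧ W)): β-rule — branch into ¬¬Y  //  ¬(V ∧ W).
          branch 1.1.1 (add ¬¬Y):
            ○ open, literals {V=T, X=F, Y=T}.
          branch 1.1.2 (add ¬(V ∧ W)):
            ¬(V ∧ W): β-rule — branch into ¬V  //  ¬W.
              branch 1.1.2.1 (add ¬V):
                × closes — contains both V and ¬V.
              branch 1.1.2.2 (add ¬W):
                ○ open, literals {V=T, W=F, X=F}.
      branch 1.2 (add ¬V, ¬¬X):
        × closes — contains both X and ¬X.
  branch 2 (add ¬(V ↔ ¬X), (X ∨ (¬Y ∧ (V ∧ W)))):
    ¬(V ↔ ¬X): β-rule — branch into V, ¬¬X  //  ¬V, ¬X.
      branch 2.1 (add V, ¬¬X):
        (X ∨ (¬Y ∧ (V ∧ W))): β-rule — branch into X  //  (¬Y ∧ (V ∧ W)).
          branch 2.1.1 (add X):
            ○ open, literals {V=T, X=T}.
          branch 2.1.2 (add (¬Y ∧ (V ∧ W))):
            (¬Y ∧ (V ∧ W)): α-rule — add ¬Y, (V ∧ W).
            (V ∧ W): α-rule — add V, W.
            ○ open, literals {V=T, W=T, X=T, Y=F}.
      branch 2.2 (add ¬V, ¬X):
        (X ∨ (¬Y ∧ (V ∧ W))): β-rule — branch into X  //  (¬Y ∧ (V ∧ W)).
          branch 2.2.1 (add X):
            × closes — contains both X and ¬X.
          branch 2.2.2 (add (¬Y ∧ (V ∧ W))):
            (¬Y ∧ (V ∧ W)): α-rule — add ¬Y, (V ∧ W).
            (V ∧ W): α-rule — add V, W.
            × closes — contains both V and ¬V.
4 branches closed, 4 open.
Each open branch fixes some atoms; the unmentioned ones are free. Counting distinct full assignments: branch {V=T, X=F, Y=T} (W, Z) contributes 4 new; branch {V=T, W=F, X=F} (Y, Z) contributes 2 new; branch {V=T, X=T} (W, Y, Z) contributes 8 new; branch {V=T, W=T, X=T, Y=F} (Z) contributes 0 new. Total: 14.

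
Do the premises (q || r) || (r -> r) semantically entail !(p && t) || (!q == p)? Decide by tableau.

No

Initial set: {T ((q || r) || (r -> r)); F (!(p && t) || (!q == p))}.
F (!(p && t) || (!q == p)): α-rule — add F !(p && t), F (!q == p).
F !(p && t): α-rule — add T p, T t.
T ((q || r) || (r -> r)): β-rule — branch into T (q || r)  //  T (r -> r).
  branch 1 (add T (q || r)):
    F (!q == p): β-rule — branch into T !q, F p  //  F !q, T p.
      branch 1.1 (add T !q, F p):
        × closes — contains both p and !p.
      branch 1.2 (add F !q, T p):
        T (q || r): β-rule — branch into T q  //  T r.
          branch 1.2.1 (add T q):
            ○ open, literals {p=T, q=T, t=T}.
          branch 1.2.2 (add T r):
            ○ open, literals {p=T, q=T, r=T, t=T}.
  branch 2 (add T (r -> r)):
    F (!q == p): β-rule — branch into T !q, F p  //  F !q, T p.
      branch 2.1 (add T !q, F p):
        × closes — contains both p and !p.
      branch 2.2 (add F !q, T p):
        T (r -> r): β-rule — branch into F r  //  T r.
          branch 2.2.1 (add F r):
            ○ open, literals {p=T, q=T, r=F, t=T}.
          branch 2.2.2 (add T r):
            ○ open, literals {p=T, q=T, r=T, t=T}.
2 branches closed, 4 open.
An open branch gives a countermodel: p=T, q=T, t=T (unmentioned atoms arbitrary); the premises hold there but the conclusion fails.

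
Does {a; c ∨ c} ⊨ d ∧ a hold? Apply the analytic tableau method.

Initial set: {a; (c ∨ c); ¬(d ∧ a)}.
(c ∨ c): β-rule — branch into c  //  c.
  branch 1 (add c):
    ¬(d ∧ a): β-rule — branch into ¬d  //  ¬a.
      branch 1.1 (add ¬d):
        ○ open, literals {a=T, c=T, d=F}.
      branch 1.2 (add ¬a):
        × closes — contains both a and ¬a.
  branch 2 (add c):
    ¬(d ∧ a): β-rule — branch into ¬d  //  ¬a.
      branch 2.1 (add ¬d):
        ○ open, literals {a=T, c=T, d=F}.
      branch 2.2 (add ¬a):
        × closes — contains both a and ¬a.
2 branches closed, 2 open.
An open branch gives a countermodel: a=T, c=T, d=F (unmentioned atoms arbitrary); the premises hold there but the conclusion fails.

No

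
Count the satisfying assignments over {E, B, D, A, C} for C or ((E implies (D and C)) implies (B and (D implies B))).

28

Initial set: {T (C or ((E implies (D and C)) implies (B and (D implies B))))}.
T (C or ((E implies (D and C)) implies (B and (D implies B)))): β-rule — branch into T C  //  T ((E implies (D and C)) implies (B and (D implies B))).
  branch 1 (add T C):
    ○ open, literals {C=T}.
  branch 2 (add T ((E implies (D and C)) implies (B and (D implies B)))):
    T ((E implies (D and C)) implies (B and (D implies B))): β-rule — branch into F (E implies (D and C))  //  T (B and (D implies B)).
      branch 2.1 (add F (E implies (D and C))):
        F (E implies (D and C)): α-rule — add T E, F (D and C).
        F (D and C): β-rule — branch into F D  //  F C.
          branch 2.1.1 (add F D):
            ○ open, literals {D=F, E=T}.
          branch 2.1.2 (add F C):
            ○ open, literals {C=F, E=T}.
      branch 2.2 (add T (B and (D implies B))):
        T (B and (D implies B)): α-rule — add T B, T (D implies B).
        T (D implies B): β-rule — branch into F D  //  T B.
          branch 2.2.1 (add F D):
            ○ open, literals {B=T, D=F}.
          branch 2.2.2 (add T B):
            ○ open, literals {B=T}.
0 branches closed, 5 open.
Each open branch fixes some atoms; the unmentioned ones are free. Counting distinct full assignments: branch {C=T} (E, B, D, A) contributes 16 new; branch {D=F, E=T} (B, A, C) contributes 4 new; branch {C=F, E=T} (B, D, A) contributes 4 new; branch {B=T, D=F} (E, A, C) contributes 2 new; branch {B=T} (E, D, A, C) contributes 2 new. Total: 28.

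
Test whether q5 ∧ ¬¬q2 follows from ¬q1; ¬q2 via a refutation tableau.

Initial set: {T ¬q1; T ¬q2; F (q5 ∧ ¬¬q2)}.
F (q5 ∧ ¬¬q2): β-rule — branch into F q5  //  F ¬¬q2.
  branch 1 (add F q5):
    ○ open, literals {q1=0, q2=0, q5=0}.
  branch 2 (add F ¬¬q2):
    F ¬¬q2: drop double negation, giving F q2.
    ○ open, literals {q1=0, q2=0}.
0 branches closed, 2 open.
An open branch gives a countermodel: q1=0, q2=0, q5=0 (unmentioned atoms arbitrary); the premises hold there but the conclusion fails.

No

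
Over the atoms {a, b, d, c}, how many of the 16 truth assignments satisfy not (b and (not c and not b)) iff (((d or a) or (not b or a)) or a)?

14

Initial set: {(not (b and (not c and not b)) iff (((d or a) or (not b or a)) or a))}.
(not (b and (not c and not b)) iff (((d or a) or (not b or a)) or a)): β-rule — branch into not (b and (not c and not b)), (((d or a) or (not b or a)) or a)  //  not not (b and (not c and not b)), not (((d or a) or (not b or a)) or a).
  branch 1 (add not (b and (not c and not b)), (((d or a) or (not b or a)) or a)):
    not (b and (not c and not b)): β-rule — branch into not b  //  not (not c and not b).
      branch 1.1 (add not b):
        (((d or a) or (not b or a)) or a): β-rule — branch into ((d or a) or (not b or a))  //  a.
          branch 1.1.1 (add ((d or a) or (not b or a))):
            ((d or a) or (not b or a)): β-rule — branch into (d or a)  //  (not b or a).
              branch 1.1.1.1 (add (d or a)):
                (d or a): β-rule — branch into d  //  a.
                  branch 1.1.1.1.1 (add d):
                    ○ open, literals {b=0, d=1}.
                  branch 1.1.1.1.2 (add a):
                    ○ open, literals {a=1, b=0}.
              branch 1.1.1.2 (add (not b or a)):
                (not b or a): β-rule — branch into not b  //  a.
                  branch 1.1.1.2.1 (add not b):
                    ○ open, literals {b=0}.
                  branch 1.1.1.2.2 (add a):
                    ○ open, literals {a=1, b=0}.
          branch 1.1.2 (add a):
            ○ open, literals {a=1, b=0}.
      branch 1.2 (add not (not c and not b)):
        (((d or a) or (not b or a)) or a): β-rule — branch into ((d or a) or (not b or a))  //  a.
          branch 1.2.1 (add ((d or a) or (not b or a))):
            not (not c and not b): β-rule — branch into not not c  //  not not b.
              branch 1.2.1.1 (add not not c):
                ((d or a) or (not b or a)): β-rule — branch into (d or a)  //  (not b or a).
                  branch 1.2.1.1.1 (add (d or a)):
                    (d or a): β-rule — branch into d  //  a.
                      branch 1.2.1.1.1.1 (add d):
                        ○ open, literals {c=1, d=1}.
                      branch 1.2.1.1.1.2 (add a):
                        ○ open, literals {a=1, c=1}.
                  branch 1.2.1.1.2 (add (not b or a)):
                    (not b or a): β-rule — branch into not b  //  a.
                      branch 1.2.1.1.2.1 (add not b):
                        ○ open, literals {b=0, c=1}.
                      branch 1.2.1.1.2.2 (add a):
                        ○ open, literals {a=1, c=1}.
              branch 1.2.1.2 (add not not b):
                ((d or a) or (not b or a)): β-rule — branch into (d or a)  //  (not b or a).
                  branch 1.2.1.2.1 (add (d or a)):
                    (d or a): β-rule — branch into d  //  a.
                      branch 1.2.1.2.1.1 (add d):
                        ○ open, literals {b=1, d=1}.
                      branch 1.2.1.2.1.2 (add a):
                        ○ open, literals {a=1, b=1}.
                  branch 1.2.1.2.2 (add (not b or a)):
                    (not b or a): β-rule — branch into not b  //  a.
                      branch 1.2.1.2.2.1 (add not b):
                        × closes — contains both b and not b.
                      branch 1.2.1.2.2.2 (add a):
                        ○ open, literals {a=1, b=1}.
          branch 1.2.2 (add a):
            not (not c and not b): β-rule — branch into not not c  //  not not b.
              branch 1.2.2.1 (add not not c):
                ○ open, literals {a=1, c=1}.
              branch 1.2.2.2 (add not not b):
                ○ open, literals {a=1, b=1}.
  branch 2 (add not not (b and (not c and not b)), not (((d or a) or (not b or a)) or a)):
    not not (b and (not c and not b)): α-rule — add b, (not c and not b).
    not (((d or a) or (not b or a)) or a): α-rule — add not ((d or a) or (not b or a)), not a.
    (not c and not b): α-rule — add not c, not b.
    × closes — contains both b and not b.
2 branches closed, 14 open.
Each open branch fixes some atoms; the unmentioned ones are free. Counting distinct full assignments: branch {b=0, d=1} (a, c) contributes 4 new; branch {a=1, b=0} (d, c) contributes 2 new; branch {b=0} (a, d, c) contributes 2 new; branch {a=1, b=0} (d, c) contributes 0 new; branch {a=1, b=0} (d, c) contributes 0 new; branch {c=1, d=1} (a, b) contributes 2 new; branch {a=1, c=1} (b, d) contributes 1 new; branch {b=0, c=1} (a, d) contributes 0 new; branch {a=1, c=1} (b, d) contributes 0 new; branch {b=1, d=1} (a, c) contributes 2 new; branch {a=1, b=1} (d, c) contributes 1 new; branch {a=1, b=1} (d, c) contributes 0 new; branch {a=1, c=1} (b, d) contributes 0 new; branch {a=1, b=1} (d, c) contributes 0 new. Total: 14.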